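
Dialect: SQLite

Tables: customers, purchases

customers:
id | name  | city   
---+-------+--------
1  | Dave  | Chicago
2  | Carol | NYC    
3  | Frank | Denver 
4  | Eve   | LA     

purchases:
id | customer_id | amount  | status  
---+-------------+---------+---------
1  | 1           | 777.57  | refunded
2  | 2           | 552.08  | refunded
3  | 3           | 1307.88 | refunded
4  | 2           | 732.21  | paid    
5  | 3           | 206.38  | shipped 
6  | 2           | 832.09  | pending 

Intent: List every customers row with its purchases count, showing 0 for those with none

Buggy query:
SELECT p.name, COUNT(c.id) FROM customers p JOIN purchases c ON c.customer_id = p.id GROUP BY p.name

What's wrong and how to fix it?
Bug: INNER JOIN drops customers rows that have no matching purchases rows

Fix: Use LEFT JOIN so parents without children still appear (COUNT(c.id) gives 0)

Corrected query:
SELECT p.name, COUNT(c.id) FROM customers p LEFT JOIN purchases c ON c.customer_id = p.id GROUP BY p.name

Result:
name  | COUNT(c.id)
------+------------
Carol | 3          
Dave  | 1          
Eve   | 0          
Frank | 2          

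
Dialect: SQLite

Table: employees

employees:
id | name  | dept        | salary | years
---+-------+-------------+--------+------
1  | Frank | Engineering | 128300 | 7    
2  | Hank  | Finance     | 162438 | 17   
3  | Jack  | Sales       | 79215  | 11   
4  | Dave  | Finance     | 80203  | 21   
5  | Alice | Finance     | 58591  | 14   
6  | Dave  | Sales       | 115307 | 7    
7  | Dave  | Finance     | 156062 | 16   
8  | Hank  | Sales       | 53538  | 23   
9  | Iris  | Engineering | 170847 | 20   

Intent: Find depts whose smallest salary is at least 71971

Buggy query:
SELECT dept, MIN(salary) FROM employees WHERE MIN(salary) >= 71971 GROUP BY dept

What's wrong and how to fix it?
Bug: MIN() in WHERE is a misuse of aggregate

Fix: Use HAVING for the per-group MIN condition

Corrected query:
SELECT dept, MIN(salary) FROM employees GROUP BY dept HAVING MIN(salary) >= 71971

Result:
dept        | MIN(salary)
------------+------------
Engineering | 128300     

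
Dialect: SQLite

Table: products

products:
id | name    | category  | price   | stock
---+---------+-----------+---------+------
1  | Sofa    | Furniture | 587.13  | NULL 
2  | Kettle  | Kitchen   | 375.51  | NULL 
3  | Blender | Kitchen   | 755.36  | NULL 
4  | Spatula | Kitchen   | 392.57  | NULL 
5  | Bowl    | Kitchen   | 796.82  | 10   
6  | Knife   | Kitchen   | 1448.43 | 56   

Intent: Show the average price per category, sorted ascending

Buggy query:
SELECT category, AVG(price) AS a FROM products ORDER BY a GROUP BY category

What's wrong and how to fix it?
Bug: GROUP BY must precede ORDER BY

Fix: Move ORDER BY to the end, after GROUP BY

Corrected query:
SELECT category, AVG(price) AS a FROM products GROUP BY category ORDER BY a

Result:
category  | a      
----------+--------
Furniture | 587.13 
Kitchen   | 753.738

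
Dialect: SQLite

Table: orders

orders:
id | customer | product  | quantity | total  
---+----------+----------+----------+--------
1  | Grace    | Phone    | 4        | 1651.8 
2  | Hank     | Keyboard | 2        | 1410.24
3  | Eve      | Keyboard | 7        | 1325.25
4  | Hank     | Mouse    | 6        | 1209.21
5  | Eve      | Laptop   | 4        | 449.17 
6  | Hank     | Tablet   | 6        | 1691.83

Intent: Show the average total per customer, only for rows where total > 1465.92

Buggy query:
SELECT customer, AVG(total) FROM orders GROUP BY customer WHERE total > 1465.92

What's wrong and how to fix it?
Bug: Row-level WHERE must come before GROUP BY in the clause order

Fix: Move the WHERE clause before GROUP BY

Corrected query:
SELECT customer, AVG(total) FROM orders WHERE total > 1465.92 GROUP BY customer

Result:
customer | AVG(total)
---------+-----------
Grace    | 1651.8    
Hank     | 1691.83   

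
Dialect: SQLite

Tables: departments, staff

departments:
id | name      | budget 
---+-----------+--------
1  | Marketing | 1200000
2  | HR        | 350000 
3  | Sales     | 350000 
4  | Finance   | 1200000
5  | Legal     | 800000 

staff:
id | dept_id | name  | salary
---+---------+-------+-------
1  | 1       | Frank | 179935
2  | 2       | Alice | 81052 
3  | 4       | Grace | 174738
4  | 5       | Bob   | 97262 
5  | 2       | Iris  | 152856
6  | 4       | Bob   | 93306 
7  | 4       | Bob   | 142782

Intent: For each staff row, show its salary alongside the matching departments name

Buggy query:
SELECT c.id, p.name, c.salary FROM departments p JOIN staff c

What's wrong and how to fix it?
Bug: JOIN with no ON clause produces a cartesian product; every staff row pairs with every departments row

Fix: Specify the join condition linking the foreign key to the parent id

Corrected query:
SELECT c.id, p.name, c.salary FROM departments p JOIN staff c ON c.dept_id = p.id

Result:
id | name      | salary
---+-----------+-------
1  | Marketing | 179935
2  | HR        | 81052 
3  | Finance   | 174738
4  | Legal     | 97262 
5  | HR        | 152856
6  | Finance   | 93306 
7  | Finance   | 142782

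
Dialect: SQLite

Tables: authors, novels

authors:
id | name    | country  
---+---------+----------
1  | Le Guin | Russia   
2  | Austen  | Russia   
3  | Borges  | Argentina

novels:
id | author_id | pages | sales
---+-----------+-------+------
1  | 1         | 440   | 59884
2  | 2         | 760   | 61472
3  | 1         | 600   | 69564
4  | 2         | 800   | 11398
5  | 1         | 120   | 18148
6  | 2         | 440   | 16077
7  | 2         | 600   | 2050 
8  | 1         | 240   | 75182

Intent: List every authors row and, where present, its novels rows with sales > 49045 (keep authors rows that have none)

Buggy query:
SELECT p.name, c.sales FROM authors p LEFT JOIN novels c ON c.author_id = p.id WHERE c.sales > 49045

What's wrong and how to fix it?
Bug: Filtering c.sales in WHERE discards the NULL rows produced by LEFT JOIN, turning it into an inner join

Fix: Move the right-table condition into the ON clause so unmatched parents are kept

Corrected query:
SELECT p.name, c.sales FROM authors p LEFT JOIN novels c ON c.author_id = p.id AND c.sales > 49045

Result:
name    | sales
--------+------
Le Guin | 59884
Le Guin | 69564
Le Guin | 75182
Austen  | 61472
Borges  | NULL 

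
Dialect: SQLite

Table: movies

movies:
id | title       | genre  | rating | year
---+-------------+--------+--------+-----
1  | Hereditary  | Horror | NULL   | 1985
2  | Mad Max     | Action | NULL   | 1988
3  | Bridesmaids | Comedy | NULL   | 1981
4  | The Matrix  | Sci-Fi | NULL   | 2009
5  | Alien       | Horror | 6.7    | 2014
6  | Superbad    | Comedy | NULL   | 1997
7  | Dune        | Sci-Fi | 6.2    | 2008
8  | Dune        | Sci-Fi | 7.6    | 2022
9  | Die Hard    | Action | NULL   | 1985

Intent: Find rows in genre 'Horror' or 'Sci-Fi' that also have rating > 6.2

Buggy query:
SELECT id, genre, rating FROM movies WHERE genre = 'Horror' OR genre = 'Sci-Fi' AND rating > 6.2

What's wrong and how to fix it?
Bug: Without parentheses, AND is evaluated before OR, so the rating filter only applies to the 'Sci-Fi' branch

Fix: Add parentheses around the OR so the AND applies to both alternatives

Corrected query:
SELECT id, genre, rating FROM movies WHERE (genre = 'Horror' OR genre = 'Sci-Fi') AND rating > 6.2

Result:
id | genre  | rating
---+--------+-------
5  | Horror | 6.7   
8  | Sci-Fi | 7.6   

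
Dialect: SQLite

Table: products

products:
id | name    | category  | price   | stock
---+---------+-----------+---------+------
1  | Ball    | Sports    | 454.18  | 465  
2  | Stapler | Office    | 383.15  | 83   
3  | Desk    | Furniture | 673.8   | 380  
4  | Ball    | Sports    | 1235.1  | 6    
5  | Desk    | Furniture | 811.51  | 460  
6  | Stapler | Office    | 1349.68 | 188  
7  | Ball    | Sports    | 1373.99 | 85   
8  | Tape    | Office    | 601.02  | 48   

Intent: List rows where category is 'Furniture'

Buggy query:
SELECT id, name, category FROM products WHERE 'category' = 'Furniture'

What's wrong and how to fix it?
Bug: 'category' in single quotes is a string literal, not the column; the comparison is literal-vs-literal and never true

Fix: Remove the quotes around the column name (or use double quotes for an identifier)

Corrected query:
SELECT id, name, category FROM products WHERE category = 'Furniture'

Result:
id | name | category 
---+------+----------
3  | Desk | Furniture
5  | Desk | Furniture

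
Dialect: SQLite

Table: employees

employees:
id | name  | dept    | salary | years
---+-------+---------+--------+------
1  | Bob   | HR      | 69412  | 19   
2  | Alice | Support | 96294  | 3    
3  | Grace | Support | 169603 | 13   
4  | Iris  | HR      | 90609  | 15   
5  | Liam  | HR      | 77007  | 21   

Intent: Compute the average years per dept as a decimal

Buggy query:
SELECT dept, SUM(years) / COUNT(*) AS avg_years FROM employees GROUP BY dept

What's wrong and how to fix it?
Bug: SUM(years) and COUNT(*) are both integers; the division truncates the fractional part

Fix: Multiply by 1.0 (or CAST to REAL) to force floating-point division

Corrected query:
SELECT dept, SUM(years) * 1.0 / COUNT(*) AS avg_years FROM employees GROUP BY dept

Result:
dept    | avg_years
--------+----------
HR      | 18.333333
Support | 8        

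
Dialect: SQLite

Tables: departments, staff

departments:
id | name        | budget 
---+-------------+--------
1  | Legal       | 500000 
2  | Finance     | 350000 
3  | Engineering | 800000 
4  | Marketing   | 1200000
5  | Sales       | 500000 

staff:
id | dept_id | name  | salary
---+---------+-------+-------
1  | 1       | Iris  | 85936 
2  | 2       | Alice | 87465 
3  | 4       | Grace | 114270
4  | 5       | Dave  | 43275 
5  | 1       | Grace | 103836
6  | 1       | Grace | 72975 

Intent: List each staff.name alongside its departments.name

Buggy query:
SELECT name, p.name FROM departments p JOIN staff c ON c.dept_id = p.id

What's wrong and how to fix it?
Bug: Both tables have a 'name' column; the unqualified reference is ambiguous

Fix: Prefix ambiguous columns with the table alias

Corrected query:
SELECT c.name, p.name FROM departments p JOIN staff c ON c.dept_id = p.id

Result:
name  | name     
------+----------
Iris  | Legal    
Alice | Finance  
Grace | Marketing
Dave  | Sales    
Grace | Legal    
Grace | Legal    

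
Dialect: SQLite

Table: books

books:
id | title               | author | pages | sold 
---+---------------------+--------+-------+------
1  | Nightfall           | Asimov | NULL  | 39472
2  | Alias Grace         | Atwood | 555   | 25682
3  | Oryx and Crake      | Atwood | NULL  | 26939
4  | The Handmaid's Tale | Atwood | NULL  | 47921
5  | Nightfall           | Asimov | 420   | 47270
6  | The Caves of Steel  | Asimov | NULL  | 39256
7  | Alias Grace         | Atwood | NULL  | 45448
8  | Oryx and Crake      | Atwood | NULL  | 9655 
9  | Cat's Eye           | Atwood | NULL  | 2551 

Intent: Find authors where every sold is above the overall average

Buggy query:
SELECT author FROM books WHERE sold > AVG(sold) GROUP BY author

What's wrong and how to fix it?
Bug: AVG() is an aggregate; it can't sit directly in WHERE

Fix: Use a subquery for AVG and a HAVING MIN(...) filter so the condition holds for every row in the group

Corrected query:
SELECT author FROM books GROUP BY author HAVING MIN(sold) > (SELECT AVG(sold) FROM books)

Result:
author
------
Asimov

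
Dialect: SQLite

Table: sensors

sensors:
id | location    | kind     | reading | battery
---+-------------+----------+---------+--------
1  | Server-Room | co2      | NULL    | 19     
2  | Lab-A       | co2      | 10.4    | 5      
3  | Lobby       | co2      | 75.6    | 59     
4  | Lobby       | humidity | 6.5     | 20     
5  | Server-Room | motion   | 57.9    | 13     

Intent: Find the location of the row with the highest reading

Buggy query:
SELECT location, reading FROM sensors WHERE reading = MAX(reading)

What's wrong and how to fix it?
Bug: WHERE is evaluated per row; an aggregate over the whole table isn't defined there

Fix: Use a subquery: WHERE reading = (SELECT MAX(reading) FROM sensors)

Corrected query:
SELECT location, reading FROM sensors WHERE reading = (SELECT MAX(reading) FROM sensors)

Result:
location | reading
---------+--------
Lobby    | 75.6   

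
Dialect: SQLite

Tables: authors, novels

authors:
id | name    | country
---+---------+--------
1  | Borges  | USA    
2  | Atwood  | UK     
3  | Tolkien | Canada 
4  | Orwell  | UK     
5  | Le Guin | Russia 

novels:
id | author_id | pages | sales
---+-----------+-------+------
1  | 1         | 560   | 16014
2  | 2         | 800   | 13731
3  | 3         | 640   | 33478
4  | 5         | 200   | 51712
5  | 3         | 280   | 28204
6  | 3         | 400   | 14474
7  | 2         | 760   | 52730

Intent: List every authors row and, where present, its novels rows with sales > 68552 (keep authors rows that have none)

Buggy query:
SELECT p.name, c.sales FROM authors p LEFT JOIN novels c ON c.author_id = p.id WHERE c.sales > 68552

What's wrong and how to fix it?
Bug: A WHERE condition on the right-hand table after LEFT JOIN drops unmatched parents

Fix: Put 'c.sales > 68552' in the JOIN's ON clause instead of WHERE

Corrected query:
SELECT p.name, c.sales FROM authors p LEFT JOIN novels c ON c.author_id = p.id AND c.sales > 68552

Result:
name    | sales
--------+------
Borges  | NULL 
Atwood  | NULL 
Tolkien | NULL 
Orwell  | NULL 
Le Guin | NULL 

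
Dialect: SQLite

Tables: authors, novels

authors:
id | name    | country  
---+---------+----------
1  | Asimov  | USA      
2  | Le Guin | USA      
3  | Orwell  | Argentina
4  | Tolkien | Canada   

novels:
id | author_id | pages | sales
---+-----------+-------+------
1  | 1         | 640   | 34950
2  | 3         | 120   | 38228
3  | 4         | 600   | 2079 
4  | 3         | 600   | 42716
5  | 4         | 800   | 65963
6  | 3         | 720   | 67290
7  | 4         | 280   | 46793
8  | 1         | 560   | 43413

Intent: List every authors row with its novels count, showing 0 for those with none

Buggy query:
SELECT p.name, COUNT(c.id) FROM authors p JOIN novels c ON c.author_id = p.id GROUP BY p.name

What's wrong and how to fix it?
Bug: An inner join excludes parents with zero children

Fix: Switch to LEFT JOIN to retain unmatched parent rows

Corrected query:
SELECT p.name, COUNT(c.id) FROM authors p LEFT JOIN novels c ON c.author_id = p.id GROUP BY p.name

Result:
name    | COUNT(c.id)
--------+------------
Asimov  | 2          
Le Guin | 0          
Orwell  | 3          
Tolkien | 3          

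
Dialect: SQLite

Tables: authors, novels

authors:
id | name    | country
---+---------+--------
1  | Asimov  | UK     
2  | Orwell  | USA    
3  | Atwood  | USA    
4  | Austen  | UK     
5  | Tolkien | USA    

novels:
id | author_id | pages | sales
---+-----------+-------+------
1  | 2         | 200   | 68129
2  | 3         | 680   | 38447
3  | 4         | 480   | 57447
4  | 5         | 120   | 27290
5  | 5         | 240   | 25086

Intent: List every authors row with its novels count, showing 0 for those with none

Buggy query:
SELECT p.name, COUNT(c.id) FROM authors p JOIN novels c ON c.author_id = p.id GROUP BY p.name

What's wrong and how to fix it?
Bug: An inner join excludes parents with zero children

Fix: Use LEFT JOIN so parents without children still appear (COUNT(c.id) gives 0)

Corrected query:
SELECT p.name, COUNT(c.id) FROM authors p LEFT JOIN novels c ON c.author_id = p.id GROUP BY p.name

Result:
name    | COUNT(c.id)
--------+------------
Asimov  | 0          
Atwood  | 1          
Austen  | 1          
Orwell  | 1          
Tolkien | 2          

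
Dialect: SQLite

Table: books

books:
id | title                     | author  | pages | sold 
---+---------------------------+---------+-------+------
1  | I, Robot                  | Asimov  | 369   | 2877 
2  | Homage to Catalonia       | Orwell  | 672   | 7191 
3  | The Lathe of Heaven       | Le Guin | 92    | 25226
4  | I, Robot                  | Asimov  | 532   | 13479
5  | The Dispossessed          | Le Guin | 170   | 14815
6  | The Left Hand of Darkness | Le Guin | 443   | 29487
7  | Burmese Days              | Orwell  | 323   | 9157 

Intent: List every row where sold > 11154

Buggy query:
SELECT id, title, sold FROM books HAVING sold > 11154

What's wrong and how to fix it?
Bug: HAVING filters the output of aggregation, but this query has no GROUP BY and no aggregate functions, so SQLite rejects it (HAVING clause on a non-aggregate query); the condition here is per row

Fix: Use WHERE for row-level filtering

Corrected query:
SELECT id, title, sold FROM books WHERE sold > 11154

Result:
id | title                     | sold 
---+---------------------------+------
3  | The Lathe of Heaven       | 25226
4  | I, Robot                  | 13479
5  | The Dispossessed          | 14815
6  | The Left Hand of Darkness | 29487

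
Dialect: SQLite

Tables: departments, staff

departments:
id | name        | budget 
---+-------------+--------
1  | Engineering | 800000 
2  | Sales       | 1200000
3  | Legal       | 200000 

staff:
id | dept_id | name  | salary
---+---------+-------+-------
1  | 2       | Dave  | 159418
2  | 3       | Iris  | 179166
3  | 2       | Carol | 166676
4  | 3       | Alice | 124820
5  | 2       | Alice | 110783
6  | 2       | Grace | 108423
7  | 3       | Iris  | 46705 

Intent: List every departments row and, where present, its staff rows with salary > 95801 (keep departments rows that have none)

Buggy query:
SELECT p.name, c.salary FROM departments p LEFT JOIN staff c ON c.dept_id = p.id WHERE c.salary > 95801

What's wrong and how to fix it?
Bug: A WHERE condition on the right-hand table after LEFT JOIN drops unmatched parents

Fix: Put 'c.salary > 95801' in the JOIN's ON clause instead of WHERE

Corrected query:
SELECT p.name, c.salary FROM departments p LEFT JOIN staff c ON c.dept_id = p.id AND c.salary > 95801

Result:
name        | salary
------------+-------
Engineering | NULL  
Sales       | 108423
Sales       | 110783
Sales       | 159418
Sales       | 166676
Legal       | 124820
Legal       | 179166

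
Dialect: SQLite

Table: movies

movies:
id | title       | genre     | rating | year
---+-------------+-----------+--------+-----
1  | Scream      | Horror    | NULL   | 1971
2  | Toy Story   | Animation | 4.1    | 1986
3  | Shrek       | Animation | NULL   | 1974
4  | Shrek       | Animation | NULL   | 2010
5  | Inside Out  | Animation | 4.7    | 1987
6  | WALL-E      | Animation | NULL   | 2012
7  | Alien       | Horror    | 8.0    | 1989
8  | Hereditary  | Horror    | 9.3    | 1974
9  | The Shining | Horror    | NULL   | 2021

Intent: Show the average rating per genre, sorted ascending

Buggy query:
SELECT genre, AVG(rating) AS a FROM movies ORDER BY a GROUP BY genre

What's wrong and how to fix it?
Bug: ORDER BY appears before GROUP BY; SQL clause order requires GROUP BY first

Fix: Move ORDER BY to the end, after GROUP BY

Corrected query:
SELECT genre, AVG(rating) AS a FROM movies GROUP BY genre ORDER BY a

Result:
genre     | a   
----------+-----
Animation | 4.4 
Horror    | 8.65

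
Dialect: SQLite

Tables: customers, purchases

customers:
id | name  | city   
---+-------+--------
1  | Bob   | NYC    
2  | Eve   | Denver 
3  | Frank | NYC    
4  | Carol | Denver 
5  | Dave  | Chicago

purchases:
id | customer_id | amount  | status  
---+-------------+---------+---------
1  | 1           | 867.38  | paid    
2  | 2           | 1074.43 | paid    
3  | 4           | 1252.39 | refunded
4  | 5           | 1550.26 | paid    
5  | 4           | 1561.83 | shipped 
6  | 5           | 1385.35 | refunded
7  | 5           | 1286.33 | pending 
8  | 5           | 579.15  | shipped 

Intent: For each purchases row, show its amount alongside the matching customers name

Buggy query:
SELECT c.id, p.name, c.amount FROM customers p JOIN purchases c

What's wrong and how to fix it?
Bug: JOIN with no ON clause produces a cartesian product; every purchases row pairs with every customers row

Fix: Add ON c.customer_id = p.id to the JOIN

Corrected query:
SELECT c.id, p.name, c.amount FROM customers p JOIN purchases c ON c.customer_id = p.id

Result:
id | name  | amount 
---+-------+--------
1  | Bob   | 867.38 
2  | Eve   | 1074.43
3  | Carol | 1252.39
4  | Dave  | 1550.26
5  | Carol | 1561.83
6  | Dave  | 1385.35
7  | Dave  | 1286.33
8  | Dave  | 579.15 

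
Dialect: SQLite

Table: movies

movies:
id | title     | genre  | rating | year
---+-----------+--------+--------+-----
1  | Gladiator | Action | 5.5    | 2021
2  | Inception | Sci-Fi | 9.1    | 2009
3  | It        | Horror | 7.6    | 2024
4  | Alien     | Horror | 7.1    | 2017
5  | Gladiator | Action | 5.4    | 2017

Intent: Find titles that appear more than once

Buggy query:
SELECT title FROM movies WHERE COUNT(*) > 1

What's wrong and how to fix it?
Bug: WHERE can't reference COUNT(*); aggregates are computed after WHERE

Fix: Group first, then use HAVING for the count condition

Corrected query:
SELECT title FROM movies GROUP BY title HAVING COUNT(*) > 1

Result:
title    
---------
Gladiator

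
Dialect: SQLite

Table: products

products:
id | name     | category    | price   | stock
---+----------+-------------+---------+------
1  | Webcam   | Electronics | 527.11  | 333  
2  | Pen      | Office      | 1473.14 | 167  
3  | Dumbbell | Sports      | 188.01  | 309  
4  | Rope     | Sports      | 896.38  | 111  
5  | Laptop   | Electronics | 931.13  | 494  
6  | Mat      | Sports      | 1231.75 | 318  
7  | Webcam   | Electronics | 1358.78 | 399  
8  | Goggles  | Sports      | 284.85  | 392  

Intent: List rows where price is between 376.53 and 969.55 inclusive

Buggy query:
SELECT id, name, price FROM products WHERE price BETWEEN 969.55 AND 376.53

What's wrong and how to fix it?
Bug: BETWEEN expects the lower bound first; with 969.55 AND 376.53 the range is empty

Fix: Swap the bounds so the smaller value comes first

Corrected query:
SELECT id, name, price FROM products WHERE price BETWEEN 376.53 AND 969.55

Result:
id | name   | price 
---+--------+-------
1  | Webcam | 527.11
4  | Rope   | 896.38
5  | Laptop | 931.13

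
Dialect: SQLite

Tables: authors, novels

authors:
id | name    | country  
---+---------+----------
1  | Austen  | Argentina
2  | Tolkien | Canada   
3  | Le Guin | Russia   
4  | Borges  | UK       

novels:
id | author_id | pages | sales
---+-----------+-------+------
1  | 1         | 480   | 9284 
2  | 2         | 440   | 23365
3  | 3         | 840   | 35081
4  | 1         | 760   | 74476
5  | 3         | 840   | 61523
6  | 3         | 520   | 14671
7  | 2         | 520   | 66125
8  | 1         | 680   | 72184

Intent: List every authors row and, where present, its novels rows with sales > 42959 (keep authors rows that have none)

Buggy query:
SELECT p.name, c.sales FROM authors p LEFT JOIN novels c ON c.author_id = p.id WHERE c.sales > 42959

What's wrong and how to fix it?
Bug: A WHERE condition on the right-hand table after LEFT JOIN drops unmatched parents

Fix: Put 'c.sales > 42959' in the JOIN's ON clause instead of WHERE

Corrected query:
SELECT p.name, c.sales FROM authors p LEFT JOIN novels c ON c.author_id = p.id AND c.sales > 42959

Result:
name    | sales
--------+------
Austen  | 72184
Austen  | 74476
Tolkien | 66125
Le Guin | 61523
Borges  | NULL 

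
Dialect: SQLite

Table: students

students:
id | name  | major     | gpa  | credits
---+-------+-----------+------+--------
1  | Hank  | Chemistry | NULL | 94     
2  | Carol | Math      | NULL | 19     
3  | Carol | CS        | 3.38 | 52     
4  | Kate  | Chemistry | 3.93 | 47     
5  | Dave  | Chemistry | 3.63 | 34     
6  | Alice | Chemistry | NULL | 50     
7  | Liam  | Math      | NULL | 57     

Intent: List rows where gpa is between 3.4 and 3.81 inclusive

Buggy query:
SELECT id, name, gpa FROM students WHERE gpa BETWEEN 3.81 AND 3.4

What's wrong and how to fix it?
Bug: BETWEEN expects the lower bound first; with 3.81 AND 3.4 the range is empty

Fix: Swap the bounds so the smaller value comes first

Corrected query:
SELECT id, name, gpa FROM students WHERE gpa BETWEEN 3.4 AND 3.81

Result:
id | name | gpa 
---+------+-----
5  | Dave | 3.63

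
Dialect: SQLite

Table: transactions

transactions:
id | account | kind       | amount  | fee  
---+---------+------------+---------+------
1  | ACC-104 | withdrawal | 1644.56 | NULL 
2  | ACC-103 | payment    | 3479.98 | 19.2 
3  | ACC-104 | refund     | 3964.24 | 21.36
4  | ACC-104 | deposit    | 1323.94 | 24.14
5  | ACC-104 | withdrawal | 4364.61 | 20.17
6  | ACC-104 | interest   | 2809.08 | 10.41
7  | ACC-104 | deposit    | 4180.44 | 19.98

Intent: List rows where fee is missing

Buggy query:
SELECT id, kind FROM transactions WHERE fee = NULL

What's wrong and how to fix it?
Bug: Comparing to NULL with '=' never matches; NULL = NULL is unknown, not true

Fix: Use IS NULL to test for NULL

Corrected query:
SELECT id, kind FROM transactions WHERE fee IS NULL

Result:
id | kind      
---+-----------
1  | withdrawal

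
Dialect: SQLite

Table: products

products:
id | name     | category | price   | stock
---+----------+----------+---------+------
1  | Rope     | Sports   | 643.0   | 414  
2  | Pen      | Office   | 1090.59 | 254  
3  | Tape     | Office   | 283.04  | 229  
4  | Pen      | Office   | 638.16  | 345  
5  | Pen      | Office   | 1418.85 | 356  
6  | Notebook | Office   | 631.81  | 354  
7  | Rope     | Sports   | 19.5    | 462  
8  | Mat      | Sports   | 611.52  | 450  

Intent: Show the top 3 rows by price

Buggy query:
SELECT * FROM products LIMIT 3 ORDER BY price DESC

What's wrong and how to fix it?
Bug: LIMIT must come after ORDER BY

Fix: Swap the clauses: ORDER BY first, then LIMIT

Corrected query:
SELECT * FROM products ORDER BY price DESC LIMIT 3

Result:
id | name | category | price   | stock
---+------+----------+---------+------
5  | Pen  | Office   | 1418.85 | 356  
2  | Pen  | Office   | 1090.59 | 254  
1  | Rope | Sports   | 643     | 414  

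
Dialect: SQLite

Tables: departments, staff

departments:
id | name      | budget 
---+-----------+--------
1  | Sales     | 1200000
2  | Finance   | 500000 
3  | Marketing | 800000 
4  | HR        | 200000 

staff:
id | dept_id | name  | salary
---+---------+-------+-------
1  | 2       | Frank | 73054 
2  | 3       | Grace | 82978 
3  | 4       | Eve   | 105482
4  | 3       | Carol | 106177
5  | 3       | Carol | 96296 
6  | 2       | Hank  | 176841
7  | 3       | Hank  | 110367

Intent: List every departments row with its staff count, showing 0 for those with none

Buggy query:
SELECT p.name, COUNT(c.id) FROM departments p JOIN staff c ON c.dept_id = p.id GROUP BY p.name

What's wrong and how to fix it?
Bug: An inner join excludes parents with zero children

Fix: Use LEFT JOIN so parents without children still appear (COUNT(c.id) gives 0)

Corrected query:
SELECT p.name, COUNT(c.id) FROM departments p LEFT JOIN staff c ON c.dept_id = p.id GROUP BY p.name

Result:
name      | COUNT(c.id)
----------+------------
Finance   | 2          
HR        | 1          
Marketing | 4          
Sales     | 0          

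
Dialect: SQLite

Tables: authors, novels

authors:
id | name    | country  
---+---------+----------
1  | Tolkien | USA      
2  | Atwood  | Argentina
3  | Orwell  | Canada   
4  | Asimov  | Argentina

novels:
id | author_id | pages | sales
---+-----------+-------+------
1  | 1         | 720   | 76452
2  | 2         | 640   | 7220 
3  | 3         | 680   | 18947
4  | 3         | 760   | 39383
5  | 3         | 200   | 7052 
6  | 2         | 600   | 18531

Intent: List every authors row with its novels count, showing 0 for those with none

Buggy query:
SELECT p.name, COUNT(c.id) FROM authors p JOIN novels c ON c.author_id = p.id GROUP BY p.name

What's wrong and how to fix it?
Bug: INNER JOIN drops authors rows that have no matching novels rows

Fix: Use LEFT JOIN so parents without children still appear (COUNT(c.id) gives 0)

Corrected query:
SELECT p.name, COUNT(c.id) FROM authors p LEFT JOIN novels c ON c.author_id = p.id GROUP BY p.name

Result:
name    | COUNT(c.id)
--------+------------
Asimov  | 0          
Atwood  | 2          
Orwell  | 3          
Tolkien | 1          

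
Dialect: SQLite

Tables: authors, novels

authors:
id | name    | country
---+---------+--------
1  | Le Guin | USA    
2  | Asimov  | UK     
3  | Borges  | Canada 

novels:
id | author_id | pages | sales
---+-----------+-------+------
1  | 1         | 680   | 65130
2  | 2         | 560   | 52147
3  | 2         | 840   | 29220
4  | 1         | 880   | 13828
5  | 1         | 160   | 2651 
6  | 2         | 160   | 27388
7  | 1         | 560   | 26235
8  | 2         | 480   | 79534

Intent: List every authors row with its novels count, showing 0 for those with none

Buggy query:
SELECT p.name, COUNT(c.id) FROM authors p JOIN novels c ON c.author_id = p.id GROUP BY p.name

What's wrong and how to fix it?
Bug: An inner join excludes parents with zero children

Fix: Use LEFT JOIN so parents without children still appear (COUNT(c.id) gives 0)

Corrected query:
SELECT p.name, COUNT(c.id) FROM authors p LEFT JOIN novels c ON c.author_id = p.id GROUP BY p.name

Result:
name    | COUNT(c.id)
--------+------------
Asimov  | 4          
Borges  | 0          
Le Guin | 4          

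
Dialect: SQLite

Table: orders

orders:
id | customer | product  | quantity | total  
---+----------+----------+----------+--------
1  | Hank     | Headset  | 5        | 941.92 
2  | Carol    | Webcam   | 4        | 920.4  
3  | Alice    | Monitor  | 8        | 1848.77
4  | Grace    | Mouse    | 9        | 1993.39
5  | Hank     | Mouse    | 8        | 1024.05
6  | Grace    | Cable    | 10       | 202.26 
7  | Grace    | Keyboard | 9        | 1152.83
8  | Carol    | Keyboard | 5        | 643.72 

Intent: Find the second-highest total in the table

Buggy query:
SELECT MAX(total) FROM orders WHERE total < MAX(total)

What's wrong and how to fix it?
Bug: MAX(total) on the right of the comparison is an aggregate-in-WHERE error

Fix: Put the inner MAX in a scalar subquery

Corrected query:
SELECT MAX(total) FROM orders WHERE total < (SELECT MAX(total) FROM orders)

Result:
MAX(total)
----------
1848.77   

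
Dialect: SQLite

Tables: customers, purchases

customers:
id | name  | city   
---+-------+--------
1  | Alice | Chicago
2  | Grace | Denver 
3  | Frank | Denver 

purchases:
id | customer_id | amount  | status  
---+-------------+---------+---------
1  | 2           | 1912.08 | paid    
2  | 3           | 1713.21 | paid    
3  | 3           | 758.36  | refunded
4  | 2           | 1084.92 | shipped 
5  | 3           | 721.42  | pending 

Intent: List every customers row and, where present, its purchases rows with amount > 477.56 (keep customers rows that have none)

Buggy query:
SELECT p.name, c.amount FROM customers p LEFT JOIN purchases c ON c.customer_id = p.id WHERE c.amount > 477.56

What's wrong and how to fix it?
Bug: Filtering c.amount in WHERE discards the NULL rows produced by LEFT JOIN, turning it into an inner join

Fix: Put 'c.amount > 477.56' in the JOIN's ON clause instead of WHERE

Corrected query:
SELECT p.name, c.amount FROM customers p LEFT JOIN purchases c ON c.customer_id = p.id AND c.amount > 477.56

Result:
name  | amount 
------+--------
Alice | NULL   
Grace | 1084.92
Grace | 1912.08
Frank | 721.42 
Frank | 758.36 
Frank | 1713.21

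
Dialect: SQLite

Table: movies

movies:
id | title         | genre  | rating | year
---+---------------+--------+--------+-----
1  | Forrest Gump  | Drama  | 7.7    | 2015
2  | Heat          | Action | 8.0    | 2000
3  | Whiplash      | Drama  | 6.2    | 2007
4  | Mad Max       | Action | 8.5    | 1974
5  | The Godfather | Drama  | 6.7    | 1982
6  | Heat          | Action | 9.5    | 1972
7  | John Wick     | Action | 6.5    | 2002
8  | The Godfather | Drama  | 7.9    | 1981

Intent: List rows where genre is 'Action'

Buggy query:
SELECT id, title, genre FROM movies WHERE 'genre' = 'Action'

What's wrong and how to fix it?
Bug: 'genre' in single quotes is a string literal, not the column; the comparison is literal-vs-literal and never true

Fix: Reference the column as genre without single quotes

Corrected query:
SELECT id, title, genre FROM movies WHERE genre = 'Action'

Result:
id | title     | genre 
---+-----------+-------
2  | Heat      | Action
4  | Mad Max   | Action
6  | Heat      | Action
7  | John Wick | Action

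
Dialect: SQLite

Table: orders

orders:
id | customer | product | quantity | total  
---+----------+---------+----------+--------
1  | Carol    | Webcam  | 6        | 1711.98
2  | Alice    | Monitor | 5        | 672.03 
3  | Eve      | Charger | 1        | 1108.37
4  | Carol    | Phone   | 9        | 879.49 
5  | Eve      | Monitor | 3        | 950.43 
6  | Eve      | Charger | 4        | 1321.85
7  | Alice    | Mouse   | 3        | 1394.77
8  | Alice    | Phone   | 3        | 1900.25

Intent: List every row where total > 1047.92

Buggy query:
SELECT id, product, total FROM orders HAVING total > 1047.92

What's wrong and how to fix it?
Bug: This is a non-aggregate query (no GROUP BY, no aggregates), so in SQLite the HAVING clause is invalid here; a row-level condition belongs in WHERE

Fix: Use WHERE for row-level filtering

Corrected query:
SELECT id, product, total FROM orders WHERE total > 1047.92

Result:
id | product | total  
---+---------+--------
1  | Webcam  | 1711.98
3  | Charger | 1108.37
6  | Charger | 1321.85
7  | Mouse   | 1394.77
8  | Phone   | 1900.25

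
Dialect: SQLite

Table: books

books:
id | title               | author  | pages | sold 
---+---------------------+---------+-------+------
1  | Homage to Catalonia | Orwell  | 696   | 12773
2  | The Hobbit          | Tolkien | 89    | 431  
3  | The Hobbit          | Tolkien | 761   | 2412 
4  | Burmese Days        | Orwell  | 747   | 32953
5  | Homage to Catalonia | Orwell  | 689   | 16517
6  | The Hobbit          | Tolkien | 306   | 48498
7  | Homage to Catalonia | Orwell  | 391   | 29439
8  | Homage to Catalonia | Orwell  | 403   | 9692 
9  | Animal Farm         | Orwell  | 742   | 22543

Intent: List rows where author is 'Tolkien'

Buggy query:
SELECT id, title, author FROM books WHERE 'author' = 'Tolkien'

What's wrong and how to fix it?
Bug: Single quotes denote string literals in SQL; the column name is being compared as a constant string

Fix: Reference the column as author without single quotes

Corrected query:
SELECT id, title, author FROM books WHERE author = 'Tolkien'

Result:
id | title      | author 
---+------------+--------
2  | The Hobbit | Tolkien
3  | The Hobbit | Tolkien
6  | The Hobbit | Tolkien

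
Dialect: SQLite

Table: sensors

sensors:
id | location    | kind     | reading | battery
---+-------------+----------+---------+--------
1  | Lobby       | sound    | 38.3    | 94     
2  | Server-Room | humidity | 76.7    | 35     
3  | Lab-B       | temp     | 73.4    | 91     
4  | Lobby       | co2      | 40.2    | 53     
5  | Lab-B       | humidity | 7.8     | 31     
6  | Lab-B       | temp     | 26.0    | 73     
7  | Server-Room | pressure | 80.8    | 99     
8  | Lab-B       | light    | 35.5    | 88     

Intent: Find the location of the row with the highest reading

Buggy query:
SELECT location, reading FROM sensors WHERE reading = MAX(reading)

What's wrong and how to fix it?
Bug: MAX(reading) is an aggregate and cannot be used directly in WHERE

Fix: Wrap MAX in a scalar subquery so WHERE compares against a single value

Corrected query:
SELECT location, reading FROM sensors WHERE reading = (SELECT MAX(reading) FROM sensors)

Result:
location    | reading
------------+--------
Server-Room | 80.8   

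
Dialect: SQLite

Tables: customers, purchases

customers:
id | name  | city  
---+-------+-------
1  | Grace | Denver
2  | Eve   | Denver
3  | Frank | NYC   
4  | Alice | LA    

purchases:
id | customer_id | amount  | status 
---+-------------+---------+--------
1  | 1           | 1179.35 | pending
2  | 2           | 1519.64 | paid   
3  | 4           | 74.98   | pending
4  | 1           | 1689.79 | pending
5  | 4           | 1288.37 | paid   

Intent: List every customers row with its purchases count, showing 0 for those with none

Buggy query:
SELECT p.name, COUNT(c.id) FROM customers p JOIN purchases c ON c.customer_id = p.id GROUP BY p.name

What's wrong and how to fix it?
Bug: INNER JOIN drops customers rows that have no matching purchases rows

Fix: Switch to LEFT JOIN to retain unmatched parent rows

Corrected query:
SELECT p.name, COUNT(c.id) FROM customers p LEFT JOIN purchases c ON c.customer_id = p.id GROUP BY p.name

Result:
name  | COUNT(c.id)
------+------------
Alice | 2          
Eve   | 1          
Frank | 0          
Grace | 2          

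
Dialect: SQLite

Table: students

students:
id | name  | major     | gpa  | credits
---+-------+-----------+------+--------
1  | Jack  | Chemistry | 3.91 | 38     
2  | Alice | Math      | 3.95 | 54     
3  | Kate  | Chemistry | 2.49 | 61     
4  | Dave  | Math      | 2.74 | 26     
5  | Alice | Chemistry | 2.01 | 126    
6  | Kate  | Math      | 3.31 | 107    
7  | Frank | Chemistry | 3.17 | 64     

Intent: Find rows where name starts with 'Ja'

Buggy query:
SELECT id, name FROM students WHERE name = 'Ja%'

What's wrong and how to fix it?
Bug: '=' compares the literal string including the % character; pattern matching needs LIKE

Fix: Use LIKE for wildcard pattern matching

Corrected query:
SELECT id, name FROM students WHERE name LIKE 'Ja%'

Result:
id | name
---+-----
1  | Jack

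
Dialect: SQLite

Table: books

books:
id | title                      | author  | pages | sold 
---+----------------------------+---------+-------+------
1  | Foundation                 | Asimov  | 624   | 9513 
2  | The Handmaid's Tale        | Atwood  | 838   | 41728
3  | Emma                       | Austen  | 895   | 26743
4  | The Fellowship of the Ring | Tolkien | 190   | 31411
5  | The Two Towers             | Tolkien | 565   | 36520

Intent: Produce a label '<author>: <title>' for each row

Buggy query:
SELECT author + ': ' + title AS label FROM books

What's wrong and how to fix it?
Bug: SQLite uses || for string concatenation; + coerces text to numbers (yielding 0)

Fix: Replace + with || to concatenate text

Corrected query:
SELECT author || ': ' || title AS label FROM books

Result:
label                              
-----------------------------------
Asimov: Foundation                 
Atwood: The Handmaid's Tale        
Austen: Emma                       
Tolkien: The Fellowship of the Ring
Tolkien: The Two Towers            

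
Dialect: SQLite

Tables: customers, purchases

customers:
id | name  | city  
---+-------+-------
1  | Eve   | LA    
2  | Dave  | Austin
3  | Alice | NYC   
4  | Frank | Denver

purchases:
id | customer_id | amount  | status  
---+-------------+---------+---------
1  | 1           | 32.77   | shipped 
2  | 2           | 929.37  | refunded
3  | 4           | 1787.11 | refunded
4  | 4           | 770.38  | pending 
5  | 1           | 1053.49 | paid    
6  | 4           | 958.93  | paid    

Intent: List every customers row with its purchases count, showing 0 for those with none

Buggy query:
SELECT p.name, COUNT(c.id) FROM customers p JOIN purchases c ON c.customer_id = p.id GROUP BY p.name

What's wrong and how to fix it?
Bug: An inner join excludes parents with zero children

Fix: Switch to LEFT JOIN to retain unmatched parent rows

Corrected query:
SELECT p.name, COUNT(c.id) FROM customers p LEFT JOIN purchases c ON c.customer_id = p.id GROUP BY p.name

Result:
name  | COUNT(c.id)
------+------------
Alice | 0          
Dave  | 1          
Eve   | 2          
Frank | 3          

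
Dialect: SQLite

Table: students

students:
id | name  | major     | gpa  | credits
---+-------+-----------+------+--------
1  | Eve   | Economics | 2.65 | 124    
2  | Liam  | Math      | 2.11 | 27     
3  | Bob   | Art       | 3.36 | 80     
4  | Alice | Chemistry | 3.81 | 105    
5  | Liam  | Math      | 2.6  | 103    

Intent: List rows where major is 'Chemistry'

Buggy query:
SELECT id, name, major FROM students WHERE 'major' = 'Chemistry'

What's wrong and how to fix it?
Bug: 'major' in single quotes is a string literal, not the column; the comparison is literal-vs-literal and never true

Fix: Reference the column as major without single quotes

Corrected query:
SELECT id, name, major FROM students WHERE major = 'Chemistry'

Result:
id | name  | major    
---+-------+----------
4  | Alice | Chemistry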